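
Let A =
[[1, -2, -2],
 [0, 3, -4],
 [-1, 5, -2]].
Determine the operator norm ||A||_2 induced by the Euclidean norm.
||A||_2 = sqrt(51) ≈ 7.1414 (= sqrt(largest eigenvalue of A^T A))

||A||_2 = sigma_max(A) = sqrt(lambda_max(A^T A)). Form the symmetric matrix M = A^T A =
[[2, -7, 0],
 [-7, 38, -18],
 [0, -18, 24]].
Its characteristic polynomial (trace, sum of principal 2x2 minors, determinant of M give the coefficients) is
  p(λ) = det(λ I - M) = λ^3 - 64λ^2 + 663λ.
The constant term is 0, so λ = 0 is a root. Dividing out λ leaves p(λ) = λ(λ^2 - 64λ + 663). For λ^2 - 64λ + 663 the discriminant is 1444. It is a perfect square (38^2), so the roots are rational: λ = (64 ± 38)/2 = 51, 13.
So the eigenvalues of A^T A are ≈ 0, 13, 51 (all ≥ 0, as they must be for A^T A). The largest is λ_max = 51, hence ||A||_2 = sqrt(λ_max) = sqrt(51) ≈ 7.1414.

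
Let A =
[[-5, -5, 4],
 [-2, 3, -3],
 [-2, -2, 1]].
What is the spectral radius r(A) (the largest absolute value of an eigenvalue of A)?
r(A) ≈ 5.231

The eigenvalues of A are the roots of its characteristic polynomial. With M = A (coefficients from the trace, the sum of principal 2x2 minors, and det A):
  p(λ) = det(λ I - M) = λ^3 + λ^2 - 25λ - 15.
No integer candidate from the rational root theorem (±divisors of 15) is a root, so the roots are irrational. The cubic discriminant is Δ = 63860 > 0, so there are three distinct real roots. p(-6) = -45 and p(-5) = 10 have opposite signs, so a root lies in (-6, -5); Newton's method refines it to λ ≈ -5.231. p(-1) = 10 and p(0) = -15 have opposite signs, so a root lies in (-1, 0); Newton's method refines it to λ ≈ -0.5943. p(4) = -35 and p(5) = 10 have opposite signs, so a root lies in (4, 5); Newton's method refines it to λ ≈ 4.8253. Check (Vieta): the three roots sum to -1, matching tr M = -1.
Thus the eigenvalues (to 4 decimals) are -5.231 (modulus 5.231); -0.5943 (modulus 0.5943); 4.8253 (modulus 4.8253). The spectral radius is the largest modulus: r(A) ≈ 5.231. (Cross-check: r(A) ≤ ||A||_2 ≈ 8.9521; equality holds whenever A is normal, though it can also hold for some non-normal A.)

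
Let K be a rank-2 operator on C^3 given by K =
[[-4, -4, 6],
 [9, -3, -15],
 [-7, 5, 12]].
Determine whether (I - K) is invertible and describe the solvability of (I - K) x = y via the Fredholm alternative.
(I - K) is invertible (det(I - K) = 77 ≠ 0), so for every y in C^3 the equation (I - K) x = y has a unique solution.

K has rank 2 and factors as K = U V^T = u1 v1^T + u2 v2^T with u1 = (0, -3, 3), v1 = (-1, 3, 2), u2 = (-2, 3, -2), v2 = (2, 2, -3) (multiplying out reproduces the displayed K). The nonzero eigenvalues of U V^T coincide with those of the 2 x 2 matrix G = V^T U = [[v1·u1, v1·u2], [v2·u1, v2·u2]] = [[-3, 7], [-15, 8]], and by the Sylvester determinant identity det(I_3 - U V^T) = det(I_2 - V^T U) = det([[4, -7], [15, -7]]) = (4)(-7) - (-7)(15) = 77. (Direct check: I - K =
[[5, 4, -6],
 [-9, 4, 15],
 [7, -5, -11]]
has determinant 77.) The finite-dimensional Fredholm alternative says: either (I - K) is invertible, or ker(I - K) ≠ {0} and then range(I - K) = ker((I - K)^*)^⊥, with dim ker(I - K) = dim ker((I - K)^*). Since det(I - K) ≠ 0, 1 is not an eigenvalue of K and ker(I - K) = {0}, so we are in the first case: for every y there is a unique x = (I - K)^(-1) y. (Explicitly, by the Woodbury identity, (I - U V^T)^(-1) = I + U (I_2 - G)^(-1) V^T.)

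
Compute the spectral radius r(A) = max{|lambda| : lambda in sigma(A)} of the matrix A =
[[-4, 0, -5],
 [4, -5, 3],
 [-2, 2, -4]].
r(A) ≈ 9.1933

The eigenvalues of A are the roots of its characteristic polynomial. With M = A (coefficients from the trace, the sum of principal 2x2 minors, and det A):
  p(λ) = det(λ I - M) = λ^3 + 13λ^2 + 40λ + 46.
No integer candidate from the rational root theorem (±divisors of 46) is a root, so the roots are irrational. The cubic discriminant is Δ = -16420 < 0, so there is one real root and a complex-conjugate pair. p(-10) = -54 and p(-9) = 10 have opposite signs, so a root lies in (-10, -9); Newton's method refines it to λ ≈ -9.1933. Dividing out (λ - (-9.1933)) leaves approximately λ^2 + 3.8067λ + 5.0037. For λ^2 + 3.8067λ + 5.0037 the discriminant is -5.5234. It is negative, so the remaining roots are the complex-conjugate pair λ ≈ -1.9034 ± 1.1751i. Their product equals the constant term, so |λ|^2 ≈ 5.0037 and |λ| ≈ 2.2369.
Thus the eigenvalues (to 4 decimals) are -9.1933 (modulus 9.1933); -1.9034 ± 1.1751i (modulus 2.2369). The spectral radius is the largest modulus: r(A) ≈ 9.1933. (Cross-check: r(A) ≤ ||A||_2 ≈ 9.9597; equality holds whenever A is normal, though it can also hold for some non-normal A.)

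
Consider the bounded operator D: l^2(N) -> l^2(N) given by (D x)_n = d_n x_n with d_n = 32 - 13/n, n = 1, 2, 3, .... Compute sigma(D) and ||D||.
sigma(D) = {32 - 13/n : n ≥ 1} ∪ {32}; ||D|| = 32

A bounded diagonal operator on l^2 with diagonal entries d_n has spectrum equal to the closure of {d_n : n ≥ 1}: every d_n is an eigenvalue (with eigenvector e_n), so {d_n} ⊂ sigma(D); the spectrum is closed, so its closure is too; and for lambda not in the closure, (D - lambda I) has bounded inverse (the diagonal entries 1/(d_n - lambda) are bounded). For our sequence d_n = 32 - 13/n, n = 1, 2, 3, ...:
  - {d_n} = {32 - 13/n : n ≥ 1}; the only limit point is 32
  - closure = {32 - 13/n : n ≥ 1} ∪ {32}
For the norm: a diagonal operator has ||D|| = sup_n |d_n|. Here d_n = 32 - 13/n increases monotonically from d_1 = 19 toward 32, with all terms in [19, 32); so sup_n |d_n| = 32 (the supremum is the limit, not attained). So ||D|| = 32.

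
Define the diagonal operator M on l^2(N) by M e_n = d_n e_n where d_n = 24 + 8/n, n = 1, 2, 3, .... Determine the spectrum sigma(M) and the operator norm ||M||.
sigma(M) = {24 + 8/n : n ≥ 1} ∪ {24}; ||M|| = 32

A bounded diagonal operator on l^2 with diagonal entries d_n has spectrum equal to the closure of {d_n : n ≥ 1}: every d_n is an eigenvalue (with eigenvector e_n), so {d_n} ⊂ sigma(M); the spectrum is closed, so its closure is too; and for lambda not in the closure, (M - lambda I) has bounded inverse (the diagonal entries 1/(d_n - lambda) are bounded). For our sequence d_n = 24 + 8/n, n = 1, 2, 3, ...:
  - {d_n} = {24 + 8/n : n ≥ 1}; the only limit point is 24
  - closure = {24 + 8/n : n ≥ 1} ∪ {24}
For the norm: a diagonal operator has ||M|| = sup_n |d_n|. Here d_n = 24 + 8/n is positive and decreasing, so sup_n |d_n| = d_1 = 24 + 8 = 32. So ||M|| = 32.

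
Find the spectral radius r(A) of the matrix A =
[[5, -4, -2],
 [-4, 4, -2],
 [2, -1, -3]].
r(A) ≈ 8.4987

The eigenvalues of A are the roots of its characteristic polynomial. With M = A (coefficients from the trace, the sum of principal 2x2 minors, and det A):
  p(λ) = det(λ I - M) = λ^3 - 6λ^2 - 21λ - 2.
No integer candidate from the rational root theorem (±divisors of 2) is a root, so the roots are irrational. The cubic discriminant is Δ = 46548 > 0, so there are three distinct real roots. p(-3) = -20 and p(-2) = 8 have opposite signs, so a root lies in (-3, -2); Newton's method refines it to λ ≈ -2.4006. p(-1) = 12 and p(0) = -2 have opposite signs, so a root lies in (-1, 0); Newton's method refines it to λ ≈ -0.098. p(8) = -42 and p(9) = 52 have opposite signs, so a root lies in (8, 9); Newton's method refines it to λ ≈ 8.4987. Check (Vieta): the three roots sum to 6, matching tr M = 6.
Thus the eigenvalues (to 4 decimals) are -2.4006 (modulus 2.4006); -0.098 (modulus 0.098); 8.4987 (modulus 8.4987). The spectral radius is the largest modulus: r(A) ≈ 8.4987. (Cross-check: r(A) ≤ ||A||_2 ≈ 8.8612; equality holds whenever A is normal, though it can also hold for some non-normal A.)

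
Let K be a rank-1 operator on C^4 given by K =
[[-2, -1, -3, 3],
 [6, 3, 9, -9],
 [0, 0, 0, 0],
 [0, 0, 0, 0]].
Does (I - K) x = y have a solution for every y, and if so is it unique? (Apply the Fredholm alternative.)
(I - K) is singular (det(I - K) = 0, i.e. 1 ∈ sigma(K)). (I - K) x = y is solvable iff y ⊥ ker((I - K)^*) = span{(-2, -1, -3, 3)}, i.e. iff -2y_1 - y_2 - 3y_3 + 3y_4 = 0. When solvable, the solutions are x = y + c·(1, -3, 0, 0), c arbitrary (ker(I - K) = span{(1, -3, 0, 0)}, dimension 1).

K has rank 1, so it is an outer product K = u v^T: every row of K is a multiple of one row vector. Reading off the entries, u = (1, -3, 0, 0) and v = (-2, -1, -3, 3) (row i of K equals u_i·v^T). A rank-one matrix u v^T satisfies K u = u (v·u) and kills the (3)-dimensional subspace v^⊥, so its characteristic polynomial is lambda^3 (lambda - v·u) with v·u = tr K = 1. Hence the eigenvalues of I - K are 1 (multiplicity 3) and 1 - (1) = 0, so det(I - K) = 0. (Direct check: I - K =
[[3, 1, 3, -3],
 [-6, -2, -9, 9],
 [0, 0, 1, 0],
 [0, 0, 0, 1]]
has determinant 0.) So 1 is an eigenvalue of K and (I - K) is not invertible. The finite-dimensional Fredholm alternative says: either (I - K) is invertible, or ker(I - K) ≠ {0} and then range(I - K) = ker((I - K)^*)^⊥, with dim ker(I - K) = dim ker((I - K)^*). We are in the second case, so we need both kernels. Kernel of I - K: (I - K) u = u - u (v·u) = u - u = 0, so ker(I - K) = span{u} = span{(1, -3, 0, 0)} (it is exactly 1-dimensional because rank(I - K) = 3). Kernel of the adjoint: K is real, so (I - K)^* = I - K^T = I - v u^T, and (I - v u^T) v = v - v (u·v) = 0; hence ker((I - K)^*) = span{v} = span{(-2, -1, -3, 3)}. Therefore (I - K) x = y is solvable iff <y, v> = 0, i.e. iff -2y_1 - y_2 - 3y_3 + 3y_4 = 0. When this holds, K y = u (v·y) = 0, so (I - K) y = y and x = y is a particular solution; the full solution set is the line x = y + c·u = y + c·(1, -3, 0, 0), c ∈ C.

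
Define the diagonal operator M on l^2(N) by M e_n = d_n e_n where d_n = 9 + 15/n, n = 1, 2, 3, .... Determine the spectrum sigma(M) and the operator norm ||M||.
sigma(M) = {9 + 15/n : n ≥ 1} ∪ {9}; ||M|| = 24

A bounded diagonal operator on l^2 with diagonal entries d_n has spectrum equal to the closure of {d_n : n ≥ 1}: every d_n is an eigenvalue (with eigenvector e_n), so {d_n} ⊂ sigma(M); the spectrum is closed, so its closure is too; and for lambda not in the closure, (M - lambda I) has bounded inverse (the diagonal entries 1/(d_n - lambda) are bounded). For our sequence d_n = 9 + 15/n, n = 1, 2, 3, ...:
  - {d_n} = {9 + 15/n : n ≥ 1}; the only limit point is 9
  - closure = {9 + 15/n : n ≥ 1} ∪ {9}
For the norm: a diagonal operator has ||M|| = sup_n |d_n|. Here d_n = 9 + 15/n is positive and decreasing, so sup_n |d_n| = d_1 = 9 + 15 = 24. So ||M|| = 24.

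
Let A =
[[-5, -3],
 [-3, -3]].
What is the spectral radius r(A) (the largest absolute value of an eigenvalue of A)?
r(A) = (8 + sqrt(40))/2 ≈ 7.1623

The eigenvalues of A are the roots of its characteristic polynomial. With M = A (coefficients from the trace and determinant):
  p(λ) = det(λ I - M) = λ^2 + 8λ + 6.
For λ^2 + 8λ + 6 the discriminant is 40. It is nonnegative but not a perfect square, so the roots are real and irrational: λ = (-8 ± sqrt(40))/2 ≈ -0.8377, -7.1623.
Thus the eigenvalues (to 4 decimals) are -0.8377 (modulus 0.8377); -7.1623 (modulus 7.1623). The spectral radius is the largest modulus: r(A) = (8 + sqrt(40))/2 ≈ 7.1623. (Cross-check: r(A) ≤ ||A||_2 ≈ 7.1623; equality holds whenever A is normal, though it can also hold for some non-normal A.)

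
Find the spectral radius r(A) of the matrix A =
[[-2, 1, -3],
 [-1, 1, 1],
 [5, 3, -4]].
r(A) ≈ 5.0155

The eigenvalues of A are the roots of its characteristic polynomial. With M = A (coefficients from the trace, the sum of principal 2x2 minors, and det A):
  p(λ) = det(λ I - M) = λ^3 + 5λ^2 + 15λ - 39.
No integer candidate from the rational root theorem (±divisors of 39) is a root, so the roots are irrational. The cubic discriminant is Δ = -82092 < 0, so there is one real root and a complex-conjugate pair. p(1) = -18 and p(2) = 19 have opposite signs, so a root lies in (1, 2); Newton's method refines it to λ ≈ 1.5504. Dividing out (λ - (1.5504)) leaves approximately λ^2 + 6.5504λ + 25.1554. For λ^2 + 6.5504λ + 25.1554 the discriminant is -57.7145. It is negative, so the remaining roots are the complex-conjugate pair λ ≈ -3.2752 ± 3.7985i. Their product equals the constant term, so |λ|^2 ≈ 25.1554 and |λ| ≈ 5.0155.
Thus the eigenvalues (to 4 decimals) are 1.5504 (modulus 1.5504); -3.2752 ± 3.7985i (modulus 5.0155). The spectral radius is the largest modulus: r(A) ≈ 5.0155. (Cross-check: r(A) ≤ ||A||_2 ≈ 7.1702; equality holds whenever A is normal, though it can also hold for some non-normal A.)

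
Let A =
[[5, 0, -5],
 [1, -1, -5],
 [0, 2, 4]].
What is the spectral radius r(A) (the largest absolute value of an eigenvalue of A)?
r(A) = 4

The eigenvalues of A are the roots of its characteristic polynomial. With M = A (coefficients from the trace, the sum of principal 2x2 minors, and det A):
  p(λ) = det(λ I - M) = λ^3 - 8λ^2 + 21λ - 20.
By the rational root theorem any rational root is an integer divisor of 20. Testing λ = 4: p(4) = 64 - 128 + 84 - 20 = 0, so λ = 4 is a root. Dividing out (λ - 4) leaves p(λ) = (λ - 4)(λ^2 - 4λ + 5). For λ^2 - 4λ + 5 the discriminant is -4. It is negative, so the roots are the complex-conjugate pair λ = 2 ± (sqrt(4)/2) i ≈ 2 ± 1i. For a conjugate pair the product of the roots equals the constant term, so |λ|^2 = 5 and |λ| = sqrt(5) ≈ 2.2361.
Thus the eigenvalues (to 4 decimals) are 2 ± 1i (modulus 2.2361); 4 (modulus 4). The spectral radius is the largest modulus: r(A) = 4. (Cross-check: r(A) ≤ ||A||_2 ≈ 9.158; equality holds whenever A is normal, though it can also hold for some non-normal A.)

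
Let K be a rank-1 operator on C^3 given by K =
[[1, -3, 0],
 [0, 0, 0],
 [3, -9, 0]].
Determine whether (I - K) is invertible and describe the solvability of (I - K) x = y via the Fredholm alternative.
(I - K) is singular (det(I - K) = 0, i.e. 1 ∈ sigma(K)). (I - K) x = y is solvable iff y ⊥ ker((I - K)^*) = span{(-1, 3, 0)}, i.e. iff -y_1 + 3y_2 = 0. When solvable, the solutions are x = y + c·(-1, 0, -3), c arbitrary (ker(I - K) = span{(-1, 0, -3)}, dimension 1).

K has rank 1, so it is an outer product K = u v^T: every row of K is a multiple of one row vector. Reading off the entries, u = (-1, 0, -3) and v = (-1, 3, 0) (row i of K equals u_i·v^T). A rank-one matrix u v^T satisfies K u = u (v·u) and kills the (2)-dimensional subspace v^⊥, so its characteristic polynomial is lambda^2 (lambda - v·u) with v·u = tr K = 1. Hence the eigenvalues of I - K are 1 (multiplicity 2) and 1 - (1) = 0, so det(I - K) = 0. (Direct check: I - K =
[[0, 3, 0],
 [0, 1, 0],
 [-3, 9, 1]]
has determinant 0.) So 1 is an eigenvalue of K and (I - K) is not invertible. The finite-dimensional Fredholm alternative says: either (I - K) is invertible, or ker(I - K) ≠ {0} and then range(I - K) = ker((I - K)^*)^⊥, with dim ker(I - K) = dim ker((I - K)^*). We are in the second case, so we need both kernels. Kernel of I - K: (I - K) u = u - u (v·u) = u - u = 0, so ker(I - K) = span{u} = span{(-1, 0, -3)} (it is exactly 1-dimensional because rank(I - K) = 2). Kernel of the adjoint: K is real, so (I - K)^* = I - K^T = I - v u^T, and (I - v u^T) v = v - v (u·v) = 0; hence ker((I - K)^*) = span{v} = span{(-1, 3, 0)}. Therefore (I - K) x = y is solvable iff <y, v> = 0, i.e. iff -y_1 + 3y_2 = 0. When this holds, K y = u (v·y) = 0, so (I - K) y = y and x = y is a particular solution; the full solution set is the line x = y + c·u = y + c·(-1, 0, -3), c ∈ C.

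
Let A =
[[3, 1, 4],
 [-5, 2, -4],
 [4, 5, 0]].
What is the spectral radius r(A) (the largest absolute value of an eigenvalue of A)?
r(A) ≈ 5.862

The eigenvalues of A are the roots of its characteristic polynomial. With M = A (coefficients from the trace, the sum of principal 2x2 minors, and det A):
  p(λ) = det(λ I - M) = λ^3 - 5λ^2 + 15λ + 88.
No integer candidate from the rational root theorem (±divisors of 88) is a root, so the roots are irrational. The cubic discriminant is Δ = -291763 < 0, so there is one real root and a complex-conjugate pair. p(-3) = -29 and p(-2) = 30 have opposite signs, so a root lies in (-3, -2); Newton's method refines it to λ ≈ -2.5609. Dividing out (λ - (-2.5609)) leaves approximately λ^2 - 7.5609λ + 34.3628. For λ^2 - 7.5609λ + 34.3628 the discriminant is -80.2839. It is negative, so the remaining roots are the complex-conjugate pair λ ≈ 3.7805 ± 4.4801i. Their product equals the constant term, so |λ|^2 ≈ 34.3628 and |λ| ≈ 5.862.
Thus the eigenvalues (to 4 decimals) are -2.5609 (modulus 2.5609); 3.7805 ± 4.4801i (modulus 5.862). The spectral radius is the largest modulus: r(A) ≈ 5.862. (Cross-check: r(A) ≤ ||A||_2 ≈ 8.6995; equality holds whenever A is normal, though it can also hold for some non-normal A.)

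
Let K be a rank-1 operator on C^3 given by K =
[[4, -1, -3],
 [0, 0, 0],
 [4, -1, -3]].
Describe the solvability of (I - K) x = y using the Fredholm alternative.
(I - K) is singular (det(I - K) = 0, i.e. 1 ∈ sigma(K)). (I - K) x = y is solvable iff y ⊥ ker((I - K)^*) = span{(4, -1, -3)}, i.e. iff 4y_1 - y_2 - 3y_3 = 0. When solvable, the solutions are x = y + c·(1, 0, 1), c arbitrary (ker(I - K) = span{(1, 0, 1)}, dimension 1).

K has rank 1, so it is an outer product K = u v^T: every row of K is a multiple of one row vector. Reading off the entries, u = (1, 0, 1) and v = (4, -1, -3) (row i of K equals u_i·v^T). A rank-one matrix u v^T satisfies K u = u (v·u) and kills the (2)-dimensional subspace v^⊥, so its characteristic polynomial is lambda^2 (lambda - v·u) with v·u = tr K = 1. Hence the eigenvalues of I - K are 1 (multiplicity 2) and 1 - (1) = 0, so det(I - K) = 0. (Direct check: I - K =
[[-3, 1, 3],
 [0, 1, 0],
 [-4, 1, 4]]
has determinant 0.) So 1 is an eigenvalue of K and (I - K) is not invertible. The finite-dimensional Fredholm alternative says: either (I - K) is invertible, or ker(I - K) ≠ {0} and then range(I - K) = ker((I - K)^*)^⊥, with dim ker(I - K) = dim ker((I - K)^*). We are in the second case, so we need both kernels. Kernel of I - K: (I - K) u = u - u (v·u) = u - u = 0, so ker(I - K) = span{u} = span{(1, 0, 1)} (it is exactly 1-dimensional because rank(I - K) = 2). Kernel of the adjoint: K is real, so (I - K)^* = I - K^T = I - v u^T, and (I - v u^T) v = v - v (u·v) = 0; hence ker((I - K)^*) = span{v} = span{(4, -1, -3)}. Therefore (I - K) x = y is solvable iff <y, v> = 0, i.e. iff 4y_1 - y_2 - 3y_3 = 0. When this holds, K y = u (v·y) = 0, so (I - K) y = y and x = y is a particular solution; the full solution set is the line x = y + c·u = y + c·(1, 0, 1), c ∈ C.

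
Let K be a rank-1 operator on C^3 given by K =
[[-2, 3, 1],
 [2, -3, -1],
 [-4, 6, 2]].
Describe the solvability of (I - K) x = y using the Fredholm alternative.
(I - K) is invertible (det(I - K) = 4 ≠ 0), so for every y in C^3 the equation (I - K) x = y has a unique solution.

K has rank 1, so it is an outer product K = u v^T: every row of K is a multiple of one row vector. Reading off the entries, u = (1, -1, 2) and v = (-2, 3, 1) (row i of K equals u_i·v^T). A rank-one matrix u v^T satisfies K u = u (v·u) and kills the (2)-dimensional subspace v^⊥, so its characteristic polynomial is lambda^2 (lambda - v·u) with v·u = tr K = -3. Hence the eigenvalues of I - K are 1 (multiplicity 2) and 1 - (-3) = 4, so det(I - K) = 4. (Direct check: I - K =
[[3, -3, -1],
 [-2, 4, 1],
 [4, -6, -1]]
has determinant 4.) The finite-dimensional Fredholm alternative says: either (I - K) is invertible, or ker(I - K) ≠ {0} and then range(I - K) = ker((I - K)^*)^⊥, with dim ker(I - K) = dim ker((I - K)^*). Since det(I - K) ≠ 0, 1 is not an eigenvalue of K and ker(I - K) = {0}, so we are in the first case: for every y there is a unique x = (I - K)^(-1) y. Explicitly, by the Sherman–Morrison formula, (I - u v^T)^(-1) = I + u v^T/(1 - v·u), i.e. (I - K)^(-1) = I + K/(4).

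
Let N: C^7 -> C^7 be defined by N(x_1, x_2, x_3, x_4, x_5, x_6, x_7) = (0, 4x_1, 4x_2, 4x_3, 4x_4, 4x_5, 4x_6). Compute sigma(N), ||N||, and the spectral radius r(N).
sigma(N) = {0}; ||N|| = 4; r(N) = 0. (N is nilpotent with N^7 = 0.)

On C^7, N is a strictly lower-triangular matrix with 4 on the subdiagonal and zeros elsewhere, so its characteristic polynomial is lambda^7 and every eigenvalue is 0: sigma(N) = {0}. For the operator norm, N e_i = 4e_{i+1} for i = 1, ..., 6 and N e_7 = 0, so the singular values of N are 4 (with multiplicity 6) and 0; hence ||N|| = 4. The spectral radius r(N) = max|lambda| = 0. Note ||N|| > r(N) — characteristic of non-normal nilpotent operators. Indeed N^7 = 0.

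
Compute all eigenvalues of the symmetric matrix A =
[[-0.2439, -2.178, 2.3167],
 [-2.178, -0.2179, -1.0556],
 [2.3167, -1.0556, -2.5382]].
sigma(A) ≈ {-4, -2, 3}

A is real symmetric, so its spectrum consists of real eigenvalues. Expanding the characteristic polynomial of the displayed matrix gives
  det(λ I - A) = p(λ) = λ^3 + (3)λ^2 + (-10)λ + (-24).
Solving p(λ) = 0 yields eigenvalues ≈ -4, -2, 3. (A is shown rounded to 4 decimals, so these recover the underlying integer eigenvalues to within that precision.)
Verification: the trace of A = -3 equals the sum of eigenvalues -3, and det(A) ≈ 23.9994 matches the eigenvalue product 24.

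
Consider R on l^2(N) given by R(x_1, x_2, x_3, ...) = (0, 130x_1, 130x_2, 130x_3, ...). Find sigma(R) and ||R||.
sigma(R) = closed disk {z in C : |z| ≤ 130}; ||R|| = 130

Note R = 130·U where U is the unit right shift (U x)_k = x_{k-1} (with x_0 := 0); so ||R|| = 130||U|| and sigma(R) = 130·sigma(U). ||R x||^2 = sum_{k≥1} |130x_k|^2 = 16900||x||^2, so ||R|| = 130 and sigma(R) ⊂ {|z| ≤ 130}. For any |lambda| < 130, the equation (R - lambda I) x = 0 forces x_1 = 0, then 130x_k = lambda x_{k+1} ⇒ x = 0, so R has no eigenvalues. But (R - lambda I) is not surjective for |lambda| < 130: solving (R - lambda I) x = e_1 would require x_n proportional to (lambda/130)^(-n), which is not in l^2. So every |lambda| < 130 lies in the residual spectrum. The boundary |lambda| = 130 is in the approximate point spectrum (the spectrum is closed). Hence sigma(R) is the closed disk of radius 130.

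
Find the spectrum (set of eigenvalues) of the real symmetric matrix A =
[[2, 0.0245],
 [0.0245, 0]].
sigma(A) ≈ {0, 2}

A is real symmetric, so its spectrum consists of real eigenvalues. Expanding the characteristic polynomial of the displayed matrix gives
  det(λ I - A) = p(λ) = λ^2 + (-2)λ + (0).
Solving p(λ) = 0 yields eigenvalues ≈ 0, 2. (A is shown rounded to 4 decimals, so these recover the underlying integer eigenvalues to within that precision.)
Verification: the trace of A = 2 equals the sum of eigenvalues 2, and det(A) ≈ -0.0000 matches the eigenvalue product 0.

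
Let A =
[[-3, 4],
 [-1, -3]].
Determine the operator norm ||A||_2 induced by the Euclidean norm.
||A||_2 = sqrt((35 + sqrt(549))/2) ≈ 5.4051 (= sqrt(largest eigenvalue of A^T A))

||A||_2 = sigma_max(A) = sqrt(lambda_max(A^T A)). Form the symmetric matrix M = A^T A =
[[10, -9],
 [-9, 25]].
Its characteristic polynomial (trace, determinant of M give the coefficients) is
  p(λ) = det(λ I - M) = λ^2 - 35λ + 169.
For λ^2 - 35λ + 169 the discriminant is 549. It is nonnegative but not a perfect square, so the roots are real and irrational: λ = (35 ± sqrt(549))/2 ≈ 29.2154, 5.7846.
So the eigenvalues of A^T A are ≈ 5.7846, 29.2154 (all ≥ 0, as they must be for A^T A). The largest is λ_max = (35 + sqrt(549))/2 ≈ 29.2154, hence ||A||_2 = sqrt(λ_max) = sqrt((35 + sqrt(549))/2) ≈ 5.4051.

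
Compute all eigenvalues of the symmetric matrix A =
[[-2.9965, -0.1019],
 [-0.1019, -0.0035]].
sigma(A) ≈ {-3, 0}

A is real symmetric, so its spectrum consists of real eigenvalues. Expanding the characteristic polynomial of the displayed matrix gives
  det(λ I - A) = p(λ) = λ^2 + (3)λ + (0).
Solving p(λ) = 0 yields eigenvalues ≈ -3, 0. (A is shown rounded to 4 decimals, so these recover the underlying integer eigenvalues to within that precision.)
Verification: the trace of A = -3 equals the sum of eigenvalues -3, and det(A) ≈ 0.0001 matches the eigenvalue product 0.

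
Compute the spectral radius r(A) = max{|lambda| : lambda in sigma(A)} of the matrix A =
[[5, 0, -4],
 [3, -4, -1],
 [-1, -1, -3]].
r(A) ≈ 5.6165

The eigenvalues of A are the roots of its characteristic polynomial. With M = A (coefficients from the trace, the sum of principal 2x2 minors, and det A):
  p(λ) = det(λ I - M) = λ^3 + 2λ^2 - 28λ - 83.
No integer candidate from the rational root theorem (±divisors of 83) is a root, so the roots are irrational. The cubic discriminant is Δ = -8739 < 0, so there is one real root and a complex-conjugate pair. p(5) = -48 and p(6) = 37 have opposite signs, so a root lies in (5, 6); Newton's method refines it to λ ≈ 5.6165. Dividing out (λ - (5.6165)) leaves approximately λ^2 + 7.6165λ + 14.7779. For λ^2 + 7.6165λ + 14.7779 the discriminant is -1.1008. It is negative, so the remaining roots are the complex-conjugate pair λ ≈ -3.8082 ± 0.5246i. Their product equals the constant term, so |λ|^2 ≈ 14.7779 and |λ| ≈ 3.8442.
Thus the eigenvalues (to 4 decimals) are 5.6165 (modulus 5.6165); -3.8082 ± 0.5246i (modulus 3.8442). The spectral radius is the largest modulus: r(A) ≈ 5.6165. (Cross-check: r(A) ≤ ||A||_2 ≈ 7.4419; equality holds whenever A is normal, though it can also hold for some non-normal A.)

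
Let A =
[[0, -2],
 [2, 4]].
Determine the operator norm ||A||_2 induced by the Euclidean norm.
||A||_2 = sqrt((24 + sqrt(512))/2) ≈ 4.8284 (= sqrt(largest eigenvalue of A^T A))

||A||_2 = sigma_max(A) = sqrt(lambda_max(A^T A)). Form the symmetric matrix M = A^T A =
[[4, 8],
 [8, 20]].
Its characteristic polynomial (trace, determinant of M give the coefficients) is
  p(λ) = det(λ I - M) = λ^2 - 24λ + 16.
For λ^2 - 24λ + 16 the discriminant is 512. It is nonnegative but not a perfect square, so the roots are real and irrational: λ = (24 ± sqrt(512))/2 ≈ 23.3137, 0.6863.
So the eigenvalues of A^T A are ≈ 0.6863, 23.3137 (all ≥ 0, as they must be for A^T A). The largest is λ_max = (24 + sqrt(512))/2 ≈ 23.3137, hence ||A||_2 = sqrt(λ_max) = sqrt((24 + sqrt(512))/2) ≈ 4.8284.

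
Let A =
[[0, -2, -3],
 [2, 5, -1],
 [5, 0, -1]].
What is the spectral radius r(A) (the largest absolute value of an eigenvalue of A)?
r(A) ≈ 4.6938

The eigenvalues of A are the roots of its characteristic polynomial. With M = A (coefficients from the trace, the sum of principal 2x2 minors, and det A):
  p(λ) = det(λ I - M) = λ^3 - 4λ^2 + 14λ - 81.
No integer candidate from the rational root theorem (±divisors of 81) is a root, so the roots are irrational. The cubic discriminant is Δ = -124075 < 0, so there is one real root and a complex-conjugate pair. p(4) = -25 and p(5) = 14 have opposite signs, so a root lies in (4, 5); Newton's method refines it to λ ≈ 4.6938. Dividing out (λ - (4.6938)) leaves approximately λ^2 + 0.6938λ + 17.2567. For λ^2 + 0.6938λ + 17.2567 the discriminant is -68.5454. It is negative, so the remaining roots are the complex-conjugate pair λ ≈ -0.3469 ± 4.1396i. Their product equals the constant term, so |λ|^2 ≈ 17.2567 and |λ| ≈ 4.1541.
Thus the eigenvalues (to 4 decimals) are 4.6938 (modulus 4.6938); -0.3469 ± 4.1396i (modulus 4.1541). The spectral radius is the largest modulus: r(A) ≈ 4.6938. (Cross-check: r(A) ≤ ||A||_2 ≈ 6.2979; equality holds whenever A is normal, though it can also hold for some non-normal A.)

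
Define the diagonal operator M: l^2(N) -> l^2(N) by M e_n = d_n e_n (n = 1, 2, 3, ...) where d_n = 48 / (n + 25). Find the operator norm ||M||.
||M|| = 24/13 (attained at n = 1)

For M diagonal, ||M|| = sup_n |d_n| = sup_n 48/(n + 25). This is positive and strictly decreasing in n, so the supremum is attained at n = 1: d_1 = 48/(1 + 25) = 24/13. Hence ||M|| = 24/13.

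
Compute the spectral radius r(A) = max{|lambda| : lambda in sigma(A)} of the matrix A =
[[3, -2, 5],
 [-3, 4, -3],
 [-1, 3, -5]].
r(A) ≈ 3.9587

The eigenvalues of A are the roots of its characteristic polynomial. With M = A (coefficients from the trace, the sum of principal 2x2 minors, and det A):
  p(λ) = det(λ I - M) = λ^3 - 2λ^2 - 15λ + 34.
No integer candidate from the rational root theorem (±divisors of 34) is a root, so the roots are irrational. The cubic discriminant is Δ = 2636 > 0, so there are three distinct real roots. p(-4) = -2 and p(-3) = 34 have opposite signs, so a root lies in (-4, -3); Newton's method refines it to λ ≈ -3.9587. p(2) = 4 and p(3) = -2 have opposite signs, so a root lies in (2, 3); Newton's method refines it to λ ≈ 2.4428. p(3) = -2 and p(4) = 6 have opposite signs, so a root lies in (3, 4); Newton's method refines it to λ ≈ 3.5159. Check (Vieta): the three roots sum to 2, matching tr M = 2.
Thus the eigenvalues (to 4 decimals) are -3.9587 (modulus 3.9587); 2.4428 (modulus 2.4428); 3.5159 (modulus 3.5159). The spectral radius is the largest modulus: r(A) ≈ 3.9587. (Cross-check: r(A) ≤ ||A||_2 ≈ 9.989; equality holds whenever A is normal, though it can also hold for some non-normal A.)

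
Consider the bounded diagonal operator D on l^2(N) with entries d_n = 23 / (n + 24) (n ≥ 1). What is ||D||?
||D|| = 23/25 (attained at n = 1)

For D diagonal, ||D|| = sup_n |d_n| = sup_n 23/(n + 24). This is positive and strictly decreasing in n, so the supremum is attained at n = 1: d_1 = 23/(1 + 24) = 23/25. Hence ||D|| = 23/25.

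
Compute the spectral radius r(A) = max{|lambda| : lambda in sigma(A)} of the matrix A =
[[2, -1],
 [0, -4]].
r(A) = 4

The eigenvalues of A are the roots of its characteristic polynomial. With M = A (coefficients from the trace and determinant):
  p(λ) = det(λ I - M) = λ^2 + 2λ - 8.
For λ^2 + 2λ - 8 the discriminant is 36. It is a perfect square (6^2), so the roots are rational: λ = (-2 ± 6)/2 = 2, -4.
Thus the eigenvalues (to 4 decimals) are 2 (modulus 2); -4 (modulus 4). The spectral radius is the largest modulus: r(A) = 4. (Cross-check: r(A) ≤ ||A||_2 ≈ 4.1594; equality holds whenever A is normal, though it can also hold for some non-normal A.)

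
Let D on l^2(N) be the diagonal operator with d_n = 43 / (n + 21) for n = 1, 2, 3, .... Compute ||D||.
||D|| = 43/22 (attained at n = 1)

For D diagonal, ||D|| = sup_n |d_n| = sup_n 43/(n + 21). This is positive and strictly decreasing in n, so the supremum is attained at n = 1: d_1 = 43/(1 + 21) = 43/22. Hence ||D|| = 43/22.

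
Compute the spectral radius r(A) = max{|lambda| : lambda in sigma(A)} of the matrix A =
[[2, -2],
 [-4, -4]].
r(A) = (2 + sqrt(68))/2 ≈ 5.1231

The eigenvalues of A are the roots of its characteristic polynomial. With M = A (coefficients from the trace and determinant):
  p(λ) = det(λ I - M) = λ^2 + 2λ - 16.
For λ^2 + 2λ - 16 the discriminant is 68. It is nonnegative but not a perfect square, so the roots are real and irrational: λ = (-2 ± sqrt(68))/2 ≈ 3.1231, -5.1231.
Thus the eigenvalues (to 4 decimals) are 3.1231 (modulus 3.1231); -5.1231 (modulus 5.1231). The spectral radius is the largest modulus: r(A) = (2 + sqrt(68))/2 ≈ 5.1231. (Cross-check: r(A) ≤ ||A||_2 ≈ 5.6569; equality holds whenever A is normal, though it can also hold for some non-normal A.)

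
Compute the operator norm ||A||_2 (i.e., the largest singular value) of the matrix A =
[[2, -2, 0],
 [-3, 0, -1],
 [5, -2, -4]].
||A||_2 ≈ 7.2958 (= sqrt(largest eigenvalue of A^T A))

||A||_2 = sigma_max(A) = sqrt(lambda_max(A^T A)). Form the symmetric matrix M = A^T A =
[[38, -14, -17],
 [-14, 8, 8],
 [-17, 8, 17]].
Its characteristic polynomial (trace, sum of principal 2x2 minors, determinant of M give the coefficients) is
  p(λ) = det(λ I - M) = λ^3 - 63λ^2 + 537λ - 900.
No integer candidate from the rational root theorem (±divisors of 900) is a root, so the roots are irrational. The cubic discriminant is Δ = 151142949 > 0, so there are three distinct real roots. p(2) = -70 and p(3) = 171 have opposite signs, so a root lies in (2, 3); Newton's method refines it to λ ≈ 2.2474. p(7) = 115 and p(8) = -124 have opposite signs, so a root lies in (7, 8); Newton's method refines it to λ ≈ 7.5234. p(53) = -529 and p(54) = 1854 have opposite signs, so a root lies in (53, 54); Newton's method refines it to λ ≈ 53.2292. Check (Vieta): the three roots sum to 63, matching tr M = 63.
So the eigenvalues of A^T A are ≈ 2.2474, 7.5234, 53.2292 (all ≥ 0, as they must be for A^T A). The largest is λ_max ≈ 53.2292, hence ||A||_2 = sqrt(λ_max) ≈ 7.2958.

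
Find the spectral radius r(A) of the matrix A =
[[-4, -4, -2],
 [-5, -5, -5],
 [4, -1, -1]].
r(A) ≈ 7.5202

The eigenvalues of A are the roots of its characteristic polynomial. With M = A (coefficients from the trace, the sum of principal 2x2 minors, and det A):
  p(λ) = det(λ I - M) = λ^3 + 10λ^2 + 12λ - 50.
No integer candidate from the rational root theorem (±divisors of 50) is a root, so the roots are irrational. The cubic discriminant is Δ = 31988 > 0, so there are three distinct real roots. p(-8) = -18 and p(-7) = 13 have opposite signs, so a root lies in (-8, -7); Newton's method refines it to λ ≈ -7.5202. p(-5) = 15 and p(-4) = -2 have opposite signs, so a root lies in (-5, -4); Newton's method refines it to λ ≈ -4.1011. p(1) = -27 and p(2) = 22 have opposite signs, so a root lies in (1, 2); Newton's method refines it to λ ≈ 1.6212. Check (Vieta): the three roots sum to -10, matching tr M = -10.
Thus the eigenvalues (to 4 decimals) are -7.5202 (modulus 7.5202); -4.1011 (modulus 4.1011); 1.6212 (modulus 1.6212). The spectral radius is the largest modulus: r(A) ≈ 7.5202. (Cross-check: r(A) ≤ ||A||_2 ≈ 10.5471; equality holds whenever A is normal, though it can also hold for some non-normal A.)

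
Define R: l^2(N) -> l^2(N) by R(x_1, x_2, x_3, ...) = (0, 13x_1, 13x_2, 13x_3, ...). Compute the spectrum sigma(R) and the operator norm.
sigma(R) = closed disk {z in C : |z| ≤ 13}; ||R|| = 13

Note R = 13·U where U is the unit right shift (U x)_k = x_{k-1} (with x_0 := 0); so ||R|| = 13||U|| and sigma(R) = 13·sigma(U). ||R x||^2 = sum_{k≥1} |13x_k|^2 = 169||x||^2, so ||R|| = 13 and sigma(R) ⊂ {|z| ≤ 13}. For any |lambda| < 13, the equation (R - lambda I) x = 0 forces x_1 = 0, then 13x_k = lambda x_{k+1} ⇒ x = 0, so R has no eigenvalues. But (R - lambda I) is not surjective for |lambda| < 13: solving (R - lambda I) x = e_1 would require x_n proportional to (lambda/13)^(-n), which is not in l^2. So every |lambda| < 13 lies in the residual spectrum. The boundary |lambda| = 13 is in the approximate point spectrum (the spectrum is closed). Hence sigma(R) is the closed disk of radius 13.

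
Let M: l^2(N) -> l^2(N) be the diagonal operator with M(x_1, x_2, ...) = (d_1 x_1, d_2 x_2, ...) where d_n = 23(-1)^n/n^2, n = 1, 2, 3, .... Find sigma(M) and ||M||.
sigma(M) = {23(-1)^n/n^2 : n ≥ 1} ∪ {0}; ||M|| = 23

A bounded diagonal operator on l^2 with diagonal entries d_n has spectrum equal to the closure of {d_n : n ≥ 1}: every d_n is an eigenvalue (with eigenvector e_n), so {d_n} ⊂ sigma(M); the spectrum is closed, so its closure is too; and for lambda not in the closure, (M - lambda I) has bounded inverse (the diagonal entries 1/(d_n - lambda) are bounded). For our sequence d_n = 23(-1)^n/n^2, n = 1, 2, 3, ...:
  - {d_n} = {23(-1)^n/n^2 : n ≥ 1}; the only limit point is 0
  - closure = {23(-1)^n/n^2 : n ≥ 1} ∪ {0}
For the norm: a diagonal operator has ||M|| = sup_n |d_n|. Here |d_n| = 23/n^2 is decreasing, so sup_n |d_n| = |d_1| = 23. So ||M|| = 23.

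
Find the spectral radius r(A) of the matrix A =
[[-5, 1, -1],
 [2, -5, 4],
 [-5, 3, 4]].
r(A) ≈ 7.8832

The eigenvalues of A are the roots of its characteristic polynomial. With M = A (coefficients from the trace, the sum of principal 2x2 minors, and det A):
  p(λ) = det(λ I - M) = λ^3 + 6λ^2 - 34λ - 151.
No integer candidate from the rational root theorem (±divisors of 151) is a root, so the roots are irrational. The cubic discriminant is Δ = 268141 > 0, so there are three distinct real roots. p(-8) = -7 and p(-7) = 38 have opposite signs, so a root lies in (-8, -7); Newton's method refines it to λ ≈ -7.8832. p(-4) = 17 and p(-3) = -22 have opposite signs, so a root lies in (-4, -3); Newton's method refines it to λ ≈ -3.5352. p(5) = -46 and p(6) = 77 have opposite signs, so a root lies in (5, 6); Newton's method refines it to λ ≈ 5.4183. Check (Vieta): the three roots sum to -6, matching tr M = -6.
Thus the eigenvalues (to 4 decimals) are -7.8832 (modulus 7.8832); -3.5352 (modulus 3.5352); 5.4183 (modulus 5.4183). The spectral radius is the largest modulus: r(A) ≈ 7.8832. (Cross-check: r(A) ≤ ||A||_2 ≈ 8.7161; equality holds whenever A is normal, though it can also hold for some non-normal A.)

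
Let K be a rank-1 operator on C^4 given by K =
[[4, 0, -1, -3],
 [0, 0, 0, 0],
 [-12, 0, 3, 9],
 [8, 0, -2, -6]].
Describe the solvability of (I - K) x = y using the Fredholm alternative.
(I - K) is singular (det(I - K) = 0, i.e. 1 ∈ sigma(K)). (I - K) x = y is solvable iff y ⊥ ker((I - K)^*) = span{(4, 0, -1, -3)}, i.e. iff 4y_1 - y_3 - 3y_4 = 0. When solvable, the solutions are x = y + c·(1, 0, -3, 2), c arbitrary (ker(I - K) = span{(1, 0, -3, 2)}, dimension 1).

K has rank 1, so it is an outer product K = u v^T: every row of K is a multiple of one row vector. Reading off the entries, u = (1, 0, -3, 2) and v = (4, 0, -1, -3) (row i of K equals u_i·v^T). A rank-one matrix u v^T satisfies K u = u (v·u) and kills the (3)-dimensional subspace v^⊥, so its characteristic polynomial is lambda^3 (lambda - v·u) with v·u = tr K = 1. Hence the eigenvalues of I - K are 1 (multiplicity 3) and 1 - (1) = 0, so det(I - K) = 0. (Direct check: I - K =
[[-3, 0, 1, 3],
 [0, 1, 0, 0],
 [12, 0, -2, -9],
 [-8, 0, 2, 7]]
has determinant 0.) So 1 is an eigenvalue of K and (I - K) is not invertible. The finite-dimensional Fredholm alternative says: either (I - K) is invertible, or ker(I - K) ≠ {0} and then range(I - K) = ker((I - K)^*)^⊥, with dim ker(I - K) = dim ker((I - K)^*). We are in the second case, so we need both kernels. Kernel of I - K: (I - K) u = u - u (v·u) = u - u = 0, so ker(I - K) = span{u} = span{(1, 0, -3, 2)} (it is exactly 1-dimensional because rank(I - K) = 3). Kernel of the adjoint: K is real, so (I - K)^* = I - K^T = I - v u^T, and (I - v u^T) v = v - v (u·v) = 0; hence ker((I - K)^*) = span{v} = span{(4, 0, -1, -3)}. Therefore (I - K) x = y is solvable iff <y, v> = 0, i.e. iff 4y_1 - y_3 - 3y_4 = 0. When this holds, K y = u (v·y) = 0, so (I - K) y = y and x = y is a particular solution; the full solution set is the line x = y + c·u = y + c·(1, 0, -3, 2), c ∈ C.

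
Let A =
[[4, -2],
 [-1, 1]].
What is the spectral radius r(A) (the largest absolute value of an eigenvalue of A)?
r(A) = (5 + sqrt(17))/2 ≈ 4.5616

The eigenvalues of A are the roots of its characteristic polynomial. With M = A (coefficients from the trace and determinant):
  p(λ) = det(λ I - M) = λ^2 - 5λ + 2.
For λ^2 - 5λ + 2 the discriminant is 17. It is nonnegative but not a perfect square, so the roots are real and irrational: λ = (5 ± sqrt(17))/2 ≈ 4.5616, 0.4384.
Thus the eigenvalues (to 4 decimals) are 4.5616 (modulus 4.5616); 0.4384 (modulus 0.4384). The spectral radius is the largest modulus: r(A) = (5 + sqrt(17))/2 ≈ 4.5616. (Cross-check: r(A) ≤ ||A||_2 ≈ 4.6708; equality holds whenever A is normal, though it can also hold for some non-normal A.)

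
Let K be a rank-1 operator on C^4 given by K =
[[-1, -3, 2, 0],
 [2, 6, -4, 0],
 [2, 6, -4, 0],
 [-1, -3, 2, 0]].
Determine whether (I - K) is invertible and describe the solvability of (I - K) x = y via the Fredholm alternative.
(I - K) is singular (det(I - K) = 0, i.e. 1 ∈ sigma(K)). (I - K) x = y is solvable iff y ⊥ ker((I - K)^*) = span{(-1, -3, 2, 0)}, i.e. iff -y_1 - 3y_2 + 2y_3 = 0. When solvable, the solutions are x = y + c·(1, -2, -2, 1), c arbitrary (ker(I - K) = span{(1, -2, -2, 1)}, dimension 1).

K has rank 1, so it is an outer product K = u v^T: every row of K is a multiple of one row vector. Reading off the entries, u = (1, -2, -2, 1) and v = (-1, -3, 2, 0) (row i of K equals u_i·v^T). A rank-one matrix u v^T satisfies K u = u (v·u) and kills the (3)-dimensional subspace v^⊥, so its characteristic polynomial is lambda^3 (lambda - v·u) with v·u = tr K = 1. Hence the eigenvalues of I - K are 1 (multiplicity 3) and 1 - (1) = 0, so det(I - K) = 0. (Direct check: I - K =
[[2, 3, -2, 0],
 [-2, -5, 4, 0],
 [-2, -6, 5, 0],
 [1, 3, -2, 1]]
has determinant 0.) So 1 is an eigenvalue of K and (I - K) is not invertible. The finite-dimensional Fredholm alternative says: either (I - K) is invertible, or ker(I - K) ≠ {0} and then range(I - K) = ker((I - K)^*)^⊥, with dim ker(I - K) = dim ker((I - K)^*). We are in the second case, so we need both kernels. Kernel of I - K: (I - K) u = u - u (v·u) = u - u = 0, so ker(I - K) = span{u} = span{(1, -2, -2, 1)} (it is exactly 1-dimensional because rank(I - K) = 3). Kernel of the adjoint: K is real, so (I - K)^* = I - K^T = I - v u^T, and (I - v u^T) v = v - v (u·v) = 0; hence ker((I - K)^*) = span{v} = span{(-1, -3, 2, 0)}. Therefore (I - K) x = y is solvable iff <y, v> = 0, i.e. iff -y_1 - 3y_2 + 2y_3 = 0. When this holds, K y = u (v·y) = 0, so (I - K) y = y and x = y is a particular solution; the full solution set is the line x = y + c·u = y + c·(1, -2, -2, 1), c ∈ C.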